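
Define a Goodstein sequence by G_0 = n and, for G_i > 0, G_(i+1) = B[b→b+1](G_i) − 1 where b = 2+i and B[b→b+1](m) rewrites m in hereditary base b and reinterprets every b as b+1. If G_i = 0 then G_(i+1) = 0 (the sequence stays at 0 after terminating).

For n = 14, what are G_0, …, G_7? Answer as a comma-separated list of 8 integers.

14, 110, 1281, 18750, 326591, 5862840, 134404971, 3487116548

(0) 14|_2 = 2^(2 + 1) + 2^2 + 2 ↦ 3^(3 + 1) + 3^3 + 3|_3 = 111 ⇒ 110
(1) 110|_3 = 3^(3 + 1) + 3^3 + 2 ↦ 4^(4 + 1) + 4^4 + 2|_4 = 1282 ⇒ 1281
(2) 1281|_4 = 4^(4 + 1) + 4^4 + 1 ↦ 5^(5 + 1) + 5^5 + 1|_5 = 18751 ⇒ 18750
(3) 18750|_5 = 5^(5 + 1) + 5^5 ↦ 6^(6 + 1) + 6^6|_6 = 326592 ⇒ 326591
(4) 326591|_6 = 6^(6 + 1) + 5·6^5 + 5·6^4 + 5·6^3 + 5·6^2 + 5·6 + 5 ↦ 7^(7 + 1) + 5·7^5 + 5·7^4 + 5·7^3 + 5·7^2 + 5·7 + 5|_7 = 5862841 ⇒ 5862840
(5) 5862840|_7 = 7^(7 + 1) + 5·7^5 + 5·7^4 + 5·7^3 + 5·7^2 + 5·7 + 4 ↦ 8^(8 + 1) + 5·8^5 + 5·8^4 + 5·8^3 + 5·8^2 + 5·8 + 4|_8 = 134404972 ⇒ 134404971
(6) 134404971|_8 = 8^(8 + 1) + 5·8^5 + 5·8^4 + 5·8^3 + 5·8^2 + 5·8 + 3 ↦ 9^(9 + 1) + 5·9^5 + 5·9^4 + 5·9^3 + 5·9^2 + 5·9 + 3|_9 = 3487116549 ⇒ 3487116548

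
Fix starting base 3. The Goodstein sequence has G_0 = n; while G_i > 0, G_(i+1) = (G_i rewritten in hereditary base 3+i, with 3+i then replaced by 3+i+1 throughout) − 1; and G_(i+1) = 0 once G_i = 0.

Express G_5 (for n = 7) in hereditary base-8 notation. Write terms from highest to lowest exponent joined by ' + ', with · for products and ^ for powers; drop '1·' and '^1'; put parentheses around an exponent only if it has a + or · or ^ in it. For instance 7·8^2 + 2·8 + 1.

8 + 1

7 —HB3→ 2·3 + 1 —bump→ 2·4 + 1 = 9 —(−1)→ 8
8 —HB4→ 2·4 —bump→ 2·5 = 10 —(−1)→ 9
9 —HB5→ 5 + 4 —bump→ 6 + 4 = 10 —(−1)→ 9
9 —HB6→ 6 + 3 —bump→ 7 + 3 = 10 —(−1)→ 9
9 —HB7→ 7 + 2 —bump→ 8 + 2 = 10 —(−1)→ 9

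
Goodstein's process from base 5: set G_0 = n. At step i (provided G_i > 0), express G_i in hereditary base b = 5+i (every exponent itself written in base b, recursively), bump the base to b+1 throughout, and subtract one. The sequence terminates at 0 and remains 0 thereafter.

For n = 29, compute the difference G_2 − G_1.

12

step 0: 29 = 5^2 + 4; sub 6 for 5: 6^2 + 4; = 40; G_1 = 40−1 = 39
step 1: 39 = 6^2 + 3; sub 7 for 6: 7^2 + 3; = 52; G_2 = 52−1 = 51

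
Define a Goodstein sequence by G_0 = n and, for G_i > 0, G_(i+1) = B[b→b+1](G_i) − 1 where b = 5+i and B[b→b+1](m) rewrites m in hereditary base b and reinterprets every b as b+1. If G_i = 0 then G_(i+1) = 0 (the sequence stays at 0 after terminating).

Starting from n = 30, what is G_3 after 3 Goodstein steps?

67

(0) 30|_5 = 5^2 + 5 ↦ 6^2 + 6|_6 = 42 ⇒ 41
(1) 41|_6 = 6^2 + 5 ↦ 7^2 + 5|_7 = 54 ⇒ 53
(2) 53|_7 = 7^2 + 4 ↦ 8^2 + 4|_8 = 68 ⇒ 67
(3) 67|_8 = 8^2 + 3 ↦ 9^2 + 3|_9 = 84 ⇒ 83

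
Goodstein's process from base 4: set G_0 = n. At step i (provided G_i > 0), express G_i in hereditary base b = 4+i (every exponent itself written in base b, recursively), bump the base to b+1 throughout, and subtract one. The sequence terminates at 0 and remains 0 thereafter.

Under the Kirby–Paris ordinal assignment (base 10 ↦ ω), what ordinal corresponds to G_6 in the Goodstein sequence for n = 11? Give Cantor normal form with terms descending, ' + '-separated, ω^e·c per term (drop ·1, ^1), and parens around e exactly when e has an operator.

ω + 5

base 4: 11 = 2·4 + 3; at 5: 2·5 + 3 = 13; next = 12
base 5: 12 = 2·5 + 2; at 6: 2·6 + 2 = 14; next = 13
base 6: 13 = 2·6 + 1; at 7: 2·7 + 1 = 15; next = 14
base 7: 14 = 2·7; at 8: 2·8 = 16; next = 15
base 8: 15 = 8 + 7; at 9: 9 + 7 = 16; next = 15
base 9: 15 = 9 + 6; at 10: 10 + 6 = 16; next = 15
base 10: 15 = 10 + 5; at 11: 11 + 5 = 16; next = 15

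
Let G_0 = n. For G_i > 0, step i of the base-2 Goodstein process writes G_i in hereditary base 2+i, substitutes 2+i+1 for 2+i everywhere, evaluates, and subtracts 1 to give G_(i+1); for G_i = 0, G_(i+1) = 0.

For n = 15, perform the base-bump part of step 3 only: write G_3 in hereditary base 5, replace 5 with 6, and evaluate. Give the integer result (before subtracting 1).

step 0: 15 = 2^(2 + 1) + 2^2 + 2 + 1; sub 3 for 2: 3^(3 + 1) + 3^3 + 3 + 1; = 112; G_1 = 112−1 = 111
step 1: 111 = 3^(3 + 1) + 3^3 + 3; sub 4 for 3: 4^(4 + 1) + 4^4 + 4; = 1284; G_2 = 1284−1 = 1283
step 2: 1283 = 4^(4 + 1) + 4^4 + 3; sub 5 for 4: 5^(5 + 1) + 5^5 + 3; = 18753; G_3 = 18753−1 = 18752
step 3: 18752 = 5^(5 + 1) + 5^5 + 2; sub 6 for 5: 6^(6 + 1) + 6^6 + 2; = 326594; G_4 = 326594−1 = 326593

326594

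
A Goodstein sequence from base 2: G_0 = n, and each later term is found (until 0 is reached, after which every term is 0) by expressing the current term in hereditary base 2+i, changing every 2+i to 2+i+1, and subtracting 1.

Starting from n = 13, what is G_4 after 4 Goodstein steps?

280711

[0] 13 ≡ 2^(2 + 1) + 2^2 + 1 (base 2). Lift 3: 109. −1: 108.
[1] 108 ≡ 3^(3 + 1) + 3^3 (base 3). Lift 4: 1280. −1: 1279.
[2] 1279 ≡ 4^(4 + 1) + 3·4^3 + 3·4^2 + 3·4 + 3 (base 4). Lift 5: 16093. −1: 16092.
[3] 16092 ≡ 5^(5 + 1) + 3·5^3 + 3·5^2 + 3·5 + 2 (base 5). Lift 6: 280712. −1: 280711.
[4] 280711 ≡ 6^(6 + 1) + 3·6^3 + 3·6^2 + 3·6 + 1 (base 6). Lift 7: 5765999. −1: 5765998.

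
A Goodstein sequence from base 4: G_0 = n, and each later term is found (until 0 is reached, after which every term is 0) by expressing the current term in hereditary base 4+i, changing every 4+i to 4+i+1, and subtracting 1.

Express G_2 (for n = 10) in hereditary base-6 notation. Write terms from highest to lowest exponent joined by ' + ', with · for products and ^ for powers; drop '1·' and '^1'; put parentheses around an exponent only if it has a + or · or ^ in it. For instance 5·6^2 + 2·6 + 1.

2·6

(0) 10|_4 = 2·4 + 2 ↦ 2·5 + 2|_5 = 12 ⇒ 11
(1) 11|_5 = 2·5 + 1 ↦ 2·6 + 1|_6 = 13 ⇒ 12
(2) 12|_6 = 2·6 ↦ 2·7|_7 = 14 ⇒ 13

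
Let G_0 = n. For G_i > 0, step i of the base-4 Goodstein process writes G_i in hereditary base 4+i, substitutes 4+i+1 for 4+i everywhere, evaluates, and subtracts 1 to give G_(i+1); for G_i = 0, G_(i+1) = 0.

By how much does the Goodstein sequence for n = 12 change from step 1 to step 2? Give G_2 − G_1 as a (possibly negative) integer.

1

(0) 12|_4 = 3·4 ↦ 3·5|_5 = 15 ⇒ 14
(1) 14|_5 = 2·5 + 4 ↦ 2·6 + 4|_6 = 16 ⇒ 15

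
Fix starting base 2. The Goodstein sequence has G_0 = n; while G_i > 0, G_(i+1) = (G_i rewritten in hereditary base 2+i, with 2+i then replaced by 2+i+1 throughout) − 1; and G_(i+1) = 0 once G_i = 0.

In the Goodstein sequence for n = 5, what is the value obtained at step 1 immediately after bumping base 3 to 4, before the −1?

256

G_0=5  [base 2] 2^2 + 1  →[2↦3]→  3^3 + 1 = 28  −1 ⇒ G_1=27
G_1=27  [base 3] 3^3  →[3↦4]→  4^4 = 256  −1 ⇒ G_2=255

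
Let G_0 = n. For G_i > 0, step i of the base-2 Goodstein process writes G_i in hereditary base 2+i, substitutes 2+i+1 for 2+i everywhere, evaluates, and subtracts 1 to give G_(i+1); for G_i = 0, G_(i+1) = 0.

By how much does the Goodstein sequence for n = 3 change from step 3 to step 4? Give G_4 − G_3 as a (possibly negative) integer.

[0] 3 ≡ 2 + 1 (base 2). Lift 3: 4. −1: 3.
[1] 3 ≡ 3 (base 3). Lift 4: 4. −1: 3.
[2] 3 ≡ 3 (base 4). Lift 5: 3. −1: 2.
[3] 2 ≡ 2 (base 5). Lift 6: 2. −1: 1.

-1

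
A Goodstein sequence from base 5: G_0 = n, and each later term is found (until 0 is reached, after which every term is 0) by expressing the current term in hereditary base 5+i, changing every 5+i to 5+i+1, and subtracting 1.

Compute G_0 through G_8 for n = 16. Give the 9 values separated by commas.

16, 18, 20, 21, 22, 23, 24, 25, 26

G_0 = 16. HB_5(16) = 3·5 + 1. Bump = 19. G_1 = 18.
G_1 = 18. HB_6(18) = 3·6. Bump = 21. G_2 = 20.
G_2 = 20. HB_7(20) = 2·7 + 6. Bump = 22. G_3 = 21.
G_3 = 21. HB_8(21) = 2·8 + 5. Bump = 23. G_4 = 22.
G_4 = 22. HB_9(22) = 2·9 + 4. Bump = 24. G_5 = 23.
G_5 = 23. HB_10(23) = 2·10 + 3. Bump = 25. G_6 = 24.
G_6 = 24. HB_11(24) = 2·11 + 2. Bump = 26. G_7 = 25.
G_7 = 25. HB_12(25) = 2·12 + 1. Bump = 27. G_8 = 26.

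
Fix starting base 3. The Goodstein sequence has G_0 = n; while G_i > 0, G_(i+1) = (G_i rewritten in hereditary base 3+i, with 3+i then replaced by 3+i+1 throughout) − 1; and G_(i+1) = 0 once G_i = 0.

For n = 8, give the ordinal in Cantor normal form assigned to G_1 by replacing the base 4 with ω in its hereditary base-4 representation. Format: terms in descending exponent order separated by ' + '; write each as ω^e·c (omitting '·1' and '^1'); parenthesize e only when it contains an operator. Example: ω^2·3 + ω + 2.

ω·2 + 1

step 0: 8 = 2·3 + 2; sub 4 for 3: 2·4 + 2; = 10; G_1 = 10−1 = 9
step 1: 9 = 2·4 + 1; sub 5 for 4: 2·5 + 1; = 11; G_2 = 11−1 = 10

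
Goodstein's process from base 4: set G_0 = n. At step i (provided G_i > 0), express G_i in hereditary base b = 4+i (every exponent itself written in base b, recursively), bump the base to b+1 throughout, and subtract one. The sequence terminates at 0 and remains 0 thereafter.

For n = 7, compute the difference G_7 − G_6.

7 —HB4→ 4 + 3 —bump→ 5 + 3 = 8 —(−1)→ 7
7 —HB5→ 5 + 2 —bump→ 6 + 2 = 8 —(−1)→ 7
7 —HB6→ 6 + 1 —bump→ 7 + 1 = 8 —(−1)→ 7
7 —HB7→ 7 —bump→ 8 = 8 —(−1)→ 7
7 —HB8→ 7 —bump→ 7 = 7 —(−1)→ 6
6 —HB9→ 6 —bump→ 6 = 6 —(−1)→ 5
5 —HB10→ 5 —bump→ 5 = 5 —(−1)→ 4

-1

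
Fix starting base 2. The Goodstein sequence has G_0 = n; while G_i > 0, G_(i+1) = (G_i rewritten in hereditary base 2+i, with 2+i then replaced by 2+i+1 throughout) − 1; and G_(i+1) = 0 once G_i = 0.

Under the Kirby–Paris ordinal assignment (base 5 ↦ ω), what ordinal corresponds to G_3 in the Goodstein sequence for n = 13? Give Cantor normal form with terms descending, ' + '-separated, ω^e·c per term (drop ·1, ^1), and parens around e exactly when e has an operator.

ω^(ω + 1) + ω^3·3 + ω^2·3 + ω·3 + 2

(0) 13|_2 = 2^(2 + 1) + 2^2 + 1 ↦ 3^(3 + 1) + 3^3 + 1|_3 = 109 ⇒ 108
(1) 108|_3 = 3^(3 + 1) + 3^3 ↦ 4^(4 + 1) + 4^4|_4 = 1280 ⇒ 1279
(2) 1279|_4 = 4^(4 + 1) + 3·4^3 + 3·4^2 + 3·4 + 3 ↦ 5^(5 + 1) + 3·5^3 + 3·5^2 + 3·5 + 3|_5 = 16093 ⇒ 16092
(3) 16092|_5 = 5^(5 + 1) + 3·5^3 + 3·5^2 + 3·5 + 2 ↦ 6^(6 + 1) + 3·6^3 + 3·6^2 + 3·6 + 2|_6 = 280712 ⇒ 280711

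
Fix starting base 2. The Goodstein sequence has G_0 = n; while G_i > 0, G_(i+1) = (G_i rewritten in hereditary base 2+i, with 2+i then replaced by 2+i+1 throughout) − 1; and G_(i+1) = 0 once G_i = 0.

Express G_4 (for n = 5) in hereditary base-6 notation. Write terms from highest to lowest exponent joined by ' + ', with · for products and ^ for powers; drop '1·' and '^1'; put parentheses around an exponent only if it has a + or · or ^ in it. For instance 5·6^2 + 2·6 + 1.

5 —HB2→ 2^2 + 1 —bump→ 3^3 + 1 = 28 —(−1)→ 27
27 —HB3→ 3^3 —bump→ 4^4 = 256 —(−1)→ 255
255 —HB4→ 3·4^3 + 3·4^2 + 3·4 + 3 —bump→ 3·5^3 + 3·5^2 + 3·5 + 3 = 468 —(−1)→ 467
467 —HB5→ 3·5^3 + 3·5^2 + 3·5 + 2 —bump→ 3·6^3 + 3·6^2 + 3·6 + 2 = 776 —(−1)→ 775
775 —HB6→ 3·6^3 + 3·6^2 + 3·6 + 1 —bump→ 3·7^3 + 3·7^2 + 3·7 + 1 = 1198 —(−1)→ 1197

3·6^3 + 3·6^2 + 3·6 + 1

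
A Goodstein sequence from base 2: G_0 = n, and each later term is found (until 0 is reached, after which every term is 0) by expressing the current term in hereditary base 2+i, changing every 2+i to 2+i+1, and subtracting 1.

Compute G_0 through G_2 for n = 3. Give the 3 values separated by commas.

G_0=3  [base 2] 2 + 1  →[2↦3]→  3 + 1 = 4  −1 ⇒ G_1=3
G_1=3  [base 3] 3  →[3↦4]→  4 = 4  −1 ⇒ G_2=3

3, 3, 3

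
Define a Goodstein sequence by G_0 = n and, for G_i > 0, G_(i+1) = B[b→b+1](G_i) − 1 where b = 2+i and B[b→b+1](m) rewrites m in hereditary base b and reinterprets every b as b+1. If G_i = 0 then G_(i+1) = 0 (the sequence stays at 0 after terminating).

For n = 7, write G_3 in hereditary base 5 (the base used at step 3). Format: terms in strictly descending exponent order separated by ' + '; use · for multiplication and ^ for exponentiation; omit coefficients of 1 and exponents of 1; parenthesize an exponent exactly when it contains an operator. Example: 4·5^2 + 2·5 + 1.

5^5 + 2

(0) 7|_2 = 2^2 + 2 + 1 ↦ 3^3 + 3 + 1|_3 = 31 ⇒ 30
(1) 30|_3 = 3^3 + 3 ↦ 4^4 + 4|_4 = 260 ⇒ 259
(2) 259|_4 = 4^4 + 3 ↦ 5^5 + 3|_5 = 3128 ⇒ 3127
(3) 3127|_5 = 5^5 + 2 ↦ 6^6 + 2|_6 = 46658 ⇒ 46657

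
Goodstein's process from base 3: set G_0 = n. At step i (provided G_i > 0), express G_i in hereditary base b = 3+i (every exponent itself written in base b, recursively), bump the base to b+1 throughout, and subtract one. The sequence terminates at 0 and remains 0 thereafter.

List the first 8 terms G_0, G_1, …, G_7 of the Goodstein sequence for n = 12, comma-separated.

step 0: 12 = 3^2 + 3; sub 4 for 3: 4^2 + 4; = 20; G_1 = 20−1 = 19
step 1: 19 = 4^2 + 3; sub 5 for 4: 5^2 + 3; = 28; G_2 = 28−1 = 27
step 2: 27 = 5^2 + 2; sub 6 for 5: 6^2 + 2; = 38; G_3 = 38−1 = 37
step 3: 37 = 6^2 + 1; sub 7 for 6: 7^2 + 1; = 50; G_4 = 50−1 = 49
step 4: 49 = 7^2; sub 8 for 7: 8^2; = 64; G_5 = 64−1 = 63
step 5: 63 = 7·8 + 7; sub 9 for 8: 7·9 + 7; = 70; G_6 = 70−1 = 69
step 6: 69 = 7·9 + 6; sub 10 for 9: 7·10 + 6; = 76; G_7 = 76−1 = 75

12, 19, 27, 37, 49, 63, 69, 75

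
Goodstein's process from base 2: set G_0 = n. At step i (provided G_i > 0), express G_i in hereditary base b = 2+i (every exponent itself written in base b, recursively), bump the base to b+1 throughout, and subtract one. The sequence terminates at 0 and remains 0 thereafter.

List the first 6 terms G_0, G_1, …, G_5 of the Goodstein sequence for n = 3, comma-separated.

step 0: 3 = 2 + 1; sub 3 for 2: 3 + 1; = 4; G_1 = 4−1 = 3
step 1: 3 = 3; sub 4 for 3: 4; = 4; G_2 = 4−1 = 3
step 2: 3 = 3; sub 5 for 4: 3; = 3; G_3 = 3−1 = 2
step 3: 2 = 2; sub 6 for 5: 2; = 2; G_4 = 2−1 = 1
step 4: 1 = 1; sub 7 for 6: 1; = 1; G_5 = 1−1 = 0

3, 3, 3, 2, 1, 0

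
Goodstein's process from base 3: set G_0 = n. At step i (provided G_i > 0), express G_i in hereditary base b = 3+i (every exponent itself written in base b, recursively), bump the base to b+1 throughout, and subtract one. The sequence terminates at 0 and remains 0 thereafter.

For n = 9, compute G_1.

[0] 9 ≡ 3^2 (base 3). Lift 4: 16. −1: 15.
[1] 15 ≡ 3·4 + 3 (base 4). Lift 5: 18. −1: 17.

15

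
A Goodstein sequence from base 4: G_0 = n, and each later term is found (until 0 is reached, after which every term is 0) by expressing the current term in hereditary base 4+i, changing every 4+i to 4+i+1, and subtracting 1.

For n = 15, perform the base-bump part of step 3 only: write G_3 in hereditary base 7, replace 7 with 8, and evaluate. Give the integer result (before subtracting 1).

G_0 = 15. HB_4(15) = 3·4 + 3. Bump = 18. G_1 = 17.
G_1 = 17. HB_5(17) = 3·5 + 2. Bump = 20. G_2 = 19.
G_2 = 19. HB_6(19) = 3·6 + 1. Bump = 22. G_3 = 21.

24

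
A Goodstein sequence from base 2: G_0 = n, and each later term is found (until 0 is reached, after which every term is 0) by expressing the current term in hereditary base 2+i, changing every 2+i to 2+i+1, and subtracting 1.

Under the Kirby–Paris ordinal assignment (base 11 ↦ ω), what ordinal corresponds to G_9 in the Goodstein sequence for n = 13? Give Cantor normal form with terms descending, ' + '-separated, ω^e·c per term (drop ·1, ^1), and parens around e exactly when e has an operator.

ω^(ω + 1) + ω^3·3 + ω^2·3 + ω·2 + 4

i=0: 13 = 2^(2 + 1) + 2^2 + 1 (b=2); 2→3: 3^(3 + 1) + 3^3 + 1 = 109; 109−1 = 108
i=1: 108 = 3^(3 + 1) + 3^3 (b=3); 3→4: 4^(4 + 1) + 4^4 = 1280; 1280−1 = 1279
i=2: 1279 = 4^(4 + 1) + 3·4^3 + 3·4^2 + 3·4 + 3 (b=4); 4→5: 5^(5 + 1) + 3·5^3 + 3·5^2 + 3·5 + 3 = 16093; 16093−1 = 16092
i=3: 16092 = 5^(5 + 1) + 3·5^3 + 3·5^2 + 3·5 + 2 (b=5); 5→6: 6^(6 + 1) + 3·6^3 + 3·6^2 + 3·6 + 2 = 280712; 280712−1 = 280711
i=4: 280711 = 6^(6 + 1) + 3·6^3 + 3·6^2 + 3·6 + 1 (b=6); 6→7: 7^(7 + 1) + 3·7^3 + 3·7^2 + 3·7 + 1 = 5765999; 5765999−1 = 5765998
i=5: 5765998 = 7^(7 + 1) + 3·7^3 + 3·7^2 + 3·7 (b=7); 7→8: 8^(8 + 1) + 3·8^3 + 3·8^2 + 3·8 = 134219480; 134219480−1 = 134219479
i=6: 134219479 = 8^(8 + 1) + 3·8^3 + 3·8^2 + 2·8 + 7 (b=8); 8→9: 9^(9 + 1) + 3·9^3 + 3·9^2 + 2·9 + 7 = 3486786856; 3486786856−1 = 3486786855
i=7: 3486786855 = 9^(9 + 1) + 3·9^3 + 3·9^2 + 2·9 + 6 (b=9); 9→10: 10^(10 + 1) + 3·10^3 + 3·10^2 + 2·10 + 6 = 100000003326; 100000003326−1 = 100000003325
i=8: 100000003325 = 10^(10 + 1) + 3·10^3 + 3·10^2 + 2·10 + 5 (b=10); 10→11: 11^(11 + 1) + 3·11^3 + 3·11^2 + 2·11 + 5 = 3138428381104; 3138428381104−1 = 3138428381103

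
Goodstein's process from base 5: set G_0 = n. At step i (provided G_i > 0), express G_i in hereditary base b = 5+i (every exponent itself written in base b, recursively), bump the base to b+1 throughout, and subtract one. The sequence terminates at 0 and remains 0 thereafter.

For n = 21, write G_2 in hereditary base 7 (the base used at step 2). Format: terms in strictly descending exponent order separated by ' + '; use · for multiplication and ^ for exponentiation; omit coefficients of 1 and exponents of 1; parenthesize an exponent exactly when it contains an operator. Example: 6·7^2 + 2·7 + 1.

3·7 + 6

step 0: 21 = 4·5 + 1; sub 6 for 5: 4·6 + 1; = 25; G_1 = 25−1 = 24
step 1: 24 = 4·6; sub 7 for 6: 4·7; = 28; G_2 = 28−1 = 27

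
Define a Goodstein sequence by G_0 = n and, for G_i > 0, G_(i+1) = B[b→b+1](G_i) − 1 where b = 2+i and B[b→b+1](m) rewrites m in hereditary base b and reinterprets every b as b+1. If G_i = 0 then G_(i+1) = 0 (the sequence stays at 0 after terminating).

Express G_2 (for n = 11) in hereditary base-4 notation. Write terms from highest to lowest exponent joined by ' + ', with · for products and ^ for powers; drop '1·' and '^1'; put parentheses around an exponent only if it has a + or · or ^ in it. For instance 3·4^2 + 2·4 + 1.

4^(4 + 1) + 3

step 0: 11 = 2^(2 + 1) + 2 + 1; sub 3 for 2: 3^(3 + 1) + 3 + 1; = 85; G_1 = 85−1 = 84
step 1: 84 = 3^(3 + 1) + 3; sub 4 for 3: 4^(4 + 1) + 4; = 1028; G_2 = 1028−1 = 1027
step 2: 1027 = 4^(4 + 1) + 3; sub 5 for 4: 5^(5 + 1) + 3; = 15628; G_3 = 15628−1 = 15627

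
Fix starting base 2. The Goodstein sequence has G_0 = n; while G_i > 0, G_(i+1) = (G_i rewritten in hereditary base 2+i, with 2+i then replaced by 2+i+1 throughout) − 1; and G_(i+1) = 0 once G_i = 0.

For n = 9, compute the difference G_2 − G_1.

942

base 2: 9 = 2^(2 + 1) + 1; at 3: 3^(3 + 1) + 1 = 82; next = 81
base 3: 81 = 3^(3 + 1); at 4: 4^(4 + 1) = 1024; next = 1023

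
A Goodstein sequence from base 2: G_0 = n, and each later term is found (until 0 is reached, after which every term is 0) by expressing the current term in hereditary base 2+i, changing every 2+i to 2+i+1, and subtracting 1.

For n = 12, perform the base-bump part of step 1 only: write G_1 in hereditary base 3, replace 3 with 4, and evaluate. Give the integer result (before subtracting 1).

G_0 = 12. HB_2(12) = 2^(2 + 1) + 2^2. Bump = 108. G_1 = 107.
G_1 = 107. HB_3(107) = 3^(3 + 1) + 2·3^2 + 2·3 + 2. Bump = 1066. G_2 = 1065.

1066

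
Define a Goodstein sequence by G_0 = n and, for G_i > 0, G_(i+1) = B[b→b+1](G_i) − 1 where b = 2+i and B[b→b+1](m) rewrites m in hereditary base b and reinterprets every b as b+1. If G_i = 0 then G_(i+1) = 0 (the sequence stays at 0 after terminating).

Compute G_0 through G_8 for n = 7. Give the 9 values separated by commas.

7, 30, 259, 3127, 46657, 823543, 16777215, 37665879, 77777775

i=0: 7 = 2^2 + 2 + 1 (b=2); 2→3: 3^3 + 3 + 1 = 31; 31−1 = 30
i=1: 30 = 3^3 + 3 (b=3); 3→4: 4^4 + 4 = 260; 260−1 = 259
i=2: 259 = 4^4 + 3 (b=4); 4→5: 5^5 + 3 = 3128; 3128−1 = 3127
i=3: 3127 = 5^5 + 2 (b=5); 5→6: 6^6 + 2 = 46658; 46658−1 = 46657
i=4: 46657 = 6^6 + 1 (b=6); 6→7: 7^7 + 1 = 823544; 823544−1 = 823543
i=5: 823543 = 7^7 (b=7); 7→8: 8^8 = 16777216; 16777216−1 = 16777215
i=6: 16777215 = 7·8^7 + 7·8^6 + 7·8^5 + 7·8^4 + 7·8^3 + 7·8^2 + 7·8 + 7 (b=8); 8→9: 7·9^7 + 7·9^6 + 7·9^5 + 7·9^4 + 7·9^3 + 7·9^2 + 7·9 + 7 = 37665880; 37665880−1 = 37665879
i=7: 37665879 = 7·9^7 + 7·9^6 + 7·9^5 + 7·9^4 + 7·9^3 + 7·9^2 + 7·9 + 6 (b=9); 9→10: 7·10^7 + 7·10^6 + 7·10^5 + 7·10^4 + 7·10^3 + 7·10^2 + 7·10 + 6 = 77777776; 77777776−1 = 77777775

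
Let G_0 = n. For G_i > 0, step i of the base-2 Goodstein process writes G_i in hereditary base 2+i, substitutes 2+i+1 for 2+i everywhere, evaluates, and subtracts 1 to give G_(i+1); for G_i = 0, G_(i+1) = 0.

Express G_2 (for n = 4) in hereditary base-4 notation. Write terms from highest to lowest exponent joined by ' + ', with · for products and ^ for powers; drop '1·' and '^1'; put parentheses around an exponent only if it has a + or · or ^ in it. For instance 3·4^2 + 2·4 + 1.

G_0=4  [base 2] 2^2  →[2↦3]→  3^3 = 27  −1 ⇒ G_1=26
G_1=26  [base 3] 2·3^2 + 2·3 + 2  →[3↦4]→  2·4^2 + 2·4 + 2 = 42  −1 ⇒ G_2=41

2·4^2 + 2·4 + 1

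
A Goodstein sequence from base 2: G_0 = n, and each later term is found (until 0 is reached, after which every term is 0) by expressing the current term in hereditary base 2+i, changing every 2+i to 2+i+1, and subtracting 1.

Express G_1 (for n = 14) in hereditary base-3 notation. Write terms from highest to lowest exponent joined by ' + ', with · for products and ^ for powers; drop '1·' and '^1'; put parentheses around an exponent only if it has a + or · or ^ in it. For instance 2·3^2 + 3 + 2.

G_0=14  [base 2] 2^(2 + 1) + 2^2 + 2  →[2↦3]→  3^(3 + 1) + 3^3 + 3 = 111  −1 ⇒ G_1=110
G_1=110  [base 3] 3^(3 + 1) + 3^3 + 2  →[3↦4]→  4^(4 + 1) + 4^4 + 2 = 1282  −1 ⇒ G_2=1281

3^(3 + 1) + 3^3 + 2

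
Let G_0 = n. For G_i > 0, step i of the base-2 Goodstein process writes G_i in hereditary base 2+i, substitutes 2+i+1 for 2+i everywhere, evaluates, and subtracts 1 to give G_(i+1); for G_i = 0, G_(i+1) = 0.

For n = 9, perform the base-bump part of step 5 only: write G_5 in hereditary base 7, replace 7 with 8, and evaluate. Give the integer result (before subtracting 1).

G_0=9  [base 2] 2^(2 + 1) + 1  →[2↦3]→  3^(3 + 1) + 1 = 82  −1 ⇒ G_1=81
G_1=81  [base 3] 3^(3 + 1)  →[3↦4]→  4^(4 + 1) = 1024  −1 ⇒ G_2=1023
G_2=1023  [base 4] 3·4^4 + 3·4^3 + 3·4^2 + 3·4 + 3  →[4↦5]→  3·5^5 + 3·5^3 + 3·5^2 + 3·5 + 3 = 9843  −1 ⇒ G_3=9842
G_3=9842  [base 5] 3·5^5 + 3·5^3 + 3·5^2 + 3·5 + 2  →[5↦6]→  3·6^6 + 3·6^3 + 3·6^2 + 3·6 + 2 = 140744  −1 ⇒ G_4=140743
G_4=140743  [base 6] 3·6^6 + 3·6^3 + 3·6^2 + 3·6 + 1  →[6↦7]→  3·7^7 + 3·7^3 + 3·7^2 + 3·7 + 1 = 2471827  −1 ⇒ G_5=2471826
G_5=2471826  [base 7] 3·7^7 + 3·7^3 + 3·7^2 + 3·7  →[7↦8]→  3·8^8 + 3·8^3 + 3·8^2 + 3·8 = 50333400  −1 ⇒ G_6=50333399

50333400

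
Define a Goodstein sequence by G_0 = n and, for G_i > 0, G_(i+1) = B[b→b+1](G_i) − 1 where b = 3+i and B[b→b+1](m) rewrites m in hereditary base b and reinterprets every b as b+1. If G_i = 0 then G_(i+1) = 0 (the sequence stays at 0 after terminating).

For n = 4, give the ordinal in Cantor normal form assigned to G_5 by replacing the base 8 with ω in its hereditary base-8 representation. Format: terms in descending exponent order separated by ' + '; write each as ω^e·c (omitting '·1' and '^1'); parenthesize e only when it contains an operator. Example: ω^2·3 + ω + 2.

4 —HB3→ 3 + 1 —bump→ 4 + 1 = 5 —(−1)→ 4
4 —HB4→ 4 —bump→ 5 = 5 —(−1)→ 4
4 —HB5→ 4 —bump→ 4 = 4 —(−1)→ 3
3 —HB6→ 3 —bump→ 3 = 3 —(−1)→ 2
2 —HB7→ 2 —bump→ 2 = 2 —(−1)→ 1
1 —HB8→ 1 —bump→ 1 = 1 —(−1)→ 0

1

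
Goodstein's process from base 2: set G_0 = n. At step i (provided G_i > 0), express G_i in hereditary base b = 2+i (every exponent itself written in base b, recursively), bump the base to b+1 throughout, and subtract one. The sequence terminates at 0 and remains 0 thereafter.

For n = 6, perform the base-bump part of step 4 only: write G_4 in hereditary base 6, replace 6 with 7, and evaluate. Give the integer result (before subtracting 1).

98040

i=0: 6 = 2^2 + 2 (b=2); 2→3: 3^3 + 3 = 30; 30−1 = 29
i=1: 29 = 3^3 + 2 (b=3); 3→4: 4^4 + 2 = 258; 258−1 = 257
i=2: 257 = 4^4 + 1 (b=4); 4→5: 5^5 + 1 = 3126; 3126−1 = 3125
i=3: 3125 = 5^5 (b=5); 5→6: 6^6 = 46656; 46656−1 = 46655
i=4: 46655 = 5·6^5 + 5·6^4 + 5·6^3 + 5·6^2 + 5·6 + 5 (b=6); 6→7: 5·7^5 + 5·7^4 + 5·7^3 + 5·7^2 + 5·7 + 5 = 98040; 98040−1 = 98039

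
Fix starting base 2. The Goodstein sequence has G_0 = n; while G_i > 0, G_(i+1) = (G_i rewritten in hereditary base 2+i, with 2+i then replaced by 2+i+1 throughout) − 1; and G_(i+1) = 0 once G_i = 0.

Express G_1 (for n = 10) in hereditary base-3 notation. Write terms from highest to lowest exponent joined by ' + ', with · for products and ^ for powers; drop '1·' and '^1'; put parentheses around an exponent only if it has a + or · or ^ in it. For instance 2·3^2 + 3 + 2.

i=0: 10 = 2^(2 + 1) + 2 (b=2); 2→3: 3^(3 + 1) + 3 = 84; 84−1 = 83
i=1: 83 = 3^(3 + 1) + 2 (b=3); 3→4: 4^(4 + 1) + 2 = 1026; 1026−1 = 1025

3^(3 + 1) + 2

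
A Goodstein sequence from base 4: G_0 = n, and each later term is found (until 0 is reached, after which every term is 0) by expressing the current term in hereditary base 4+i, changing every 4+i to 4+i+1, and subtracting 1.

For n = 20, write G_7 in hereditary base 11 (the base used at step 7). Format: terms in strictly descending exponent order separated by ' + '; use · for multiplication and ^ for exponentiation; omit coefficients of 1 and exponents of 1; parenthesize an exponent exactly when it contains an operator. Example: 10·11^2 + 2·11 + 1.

[0] 20 ≡ 4^2 + 4 (base 4). Lift 5: 30. −1: 29.
[1] 29 ≡ 5^2 + 4 (base 5). Lift 6: 40. −1: 39.
[2] 39 ≡ 6^2 + 3 (base 6). Lift 7: 52. −1: 51.
[3] 51 ≡ 7^2 + 2 (base 7). Lift 8: 66. −1: 65.
[4] 65 ≡ 8^2 + 1 (base 8). Lift 9: 82. −1: 81.
[5] 81 ≡ 9^2 (base 9). Lift 10: 100. −1: 99.
[6] 99 ≡ 9·10 + 9 (base 10). Lift 11: 108. −1: 107.

9·11 + 8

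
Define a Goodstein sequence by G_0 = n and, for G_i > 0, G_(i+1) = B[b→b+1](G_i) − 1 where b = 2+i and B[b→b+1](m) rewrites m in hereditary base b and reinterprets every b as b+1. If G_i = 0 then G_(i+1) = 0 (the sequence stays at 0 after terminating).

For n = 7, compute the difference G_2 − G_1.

7 —HB2→ 2^2 + 2 + 1 —bump→ 3^3 + 3 + 1 = 31 —(−1)→ 30
30 —HB3→ 3^3 + 3 —bump→ 4^4 + 4 = 260 —(−1)→ 259

229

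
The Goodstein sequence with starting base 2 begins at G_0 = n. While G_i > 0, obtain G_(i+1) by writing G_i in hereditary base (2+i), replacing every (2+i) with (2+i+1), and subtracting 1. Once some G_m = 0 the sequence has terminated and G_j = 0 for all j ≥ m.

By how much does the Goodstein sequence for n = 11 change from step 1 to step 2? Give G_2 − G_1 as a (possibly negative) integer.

943

G_0=11  [base 2] 2^(2 + 1) + 2 + 1  →[2↦3]→  3^(3 + 1) + 3 + 1 = 85  −1 ⇒ G_1=84
G_1=84  [base 3] 3^(3 + 1) + 3  →[3↦4]→  4^(4 + 1) + 4 = 1028  −1 ⇒ G_2=1027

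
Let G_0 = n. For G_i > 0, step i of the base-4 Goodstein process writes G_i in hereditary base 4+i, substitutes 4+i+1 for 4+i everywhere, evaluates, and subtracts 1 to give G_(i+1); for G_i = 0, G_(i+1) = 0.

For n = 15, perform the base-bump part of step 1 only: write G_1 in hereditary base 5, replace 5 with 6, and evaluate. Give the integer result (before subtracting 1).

20

(0) 15|_4 = 3·4 + 3 ↦ 3·5 + 3|_5 = 18 ⇒ 17
(1) 17|_5 = 3·5 + 2 ↦ 3·6 + 2|_6 = 20 ⇒ 19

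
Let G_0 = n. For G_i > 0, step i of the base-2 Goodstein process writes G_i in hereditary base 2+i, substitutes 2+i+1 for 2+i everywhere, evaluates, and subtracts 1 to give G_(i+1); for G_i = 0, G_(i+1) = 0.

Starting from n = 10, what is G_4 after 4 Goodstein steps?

279935

G_0=10  [base 2] 2^(2 + 1) + 2  →[2↦3]→  3^(3 + 1) + 3 = 84  −1 ⇒ G_1=83
G_1=83  [base 3] 3^(3 + 1) + 2  →[3↦4]→  4^(4 + 1) + 2 = 1026  −1 ⇒ G_2=1025
G_2=1025  [base 4] 4^(4 + 1) + 1  →[4↦5]→  5^(5 + 1) + 1 = 15626  −1 ⇒ G_3=15625
G_3=15625  [base 5] 5^(5 + 1)  →[5↦6]→  6^(6 + 1) = 279936  −1 ⇒ G_4=279935
G_4=279935  [base 6] 5·6^6 + 5·6^5 + 5·6^4 + 5·6^3 + 5·6^2 + 5·6 + 5  →[6↦7]→  5·7^7 + 5·7^5 + 5·7^4 + 5·7^3 + 5·7^2 + 5·7 + 5 = 4215755  −1 ⇒ G_5=4215754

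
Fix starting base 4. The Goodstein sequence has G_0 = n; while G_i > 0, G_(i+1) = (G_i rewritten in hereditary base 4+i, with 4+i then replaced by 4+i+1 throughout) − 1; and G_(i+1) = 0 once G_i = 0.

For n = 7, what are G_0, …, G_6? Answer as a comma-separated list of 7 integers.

base 4: 7 = 4 + 3; at 5: 5 + 3 = 8; next = 7
base 5: 7 = 5 + 2; at 6: 6 + 2 = 8; next = 7
base 6: 7 = 6 + 1; at 7: 7 + 1 = 8; next = 7
base 7: 7 = 7; at 8: 8 = 8; next = 7
base 8: 7 = 7; at 9: 7 = 7; next = 6
base 9: 6 = 6; at 10: 6 = 6; next = 5

7, 7, 7, 7, 7, 6, 5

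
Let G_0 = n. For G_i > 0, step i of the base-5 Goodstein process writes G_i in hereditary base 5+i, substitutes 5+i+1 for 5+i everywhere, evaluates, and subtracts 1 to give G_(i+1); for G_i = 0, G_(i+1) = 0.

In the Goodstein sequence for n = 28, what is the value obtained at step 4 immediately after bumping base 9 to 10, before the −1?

88

base 5: 28 = 5^2 + 3; at 6: 6^2 + 3 = 39; next = 38
base 6: 38 = 6^2 + 2; at 7: 7^2 + 2 = 51; next = 50
base 7: 50 = 7^2 + 1; at 8: 8^2 + 1 = 65; next = 64
base 8: 64 = 8^2; at 9: 9^2 = 81; next = 80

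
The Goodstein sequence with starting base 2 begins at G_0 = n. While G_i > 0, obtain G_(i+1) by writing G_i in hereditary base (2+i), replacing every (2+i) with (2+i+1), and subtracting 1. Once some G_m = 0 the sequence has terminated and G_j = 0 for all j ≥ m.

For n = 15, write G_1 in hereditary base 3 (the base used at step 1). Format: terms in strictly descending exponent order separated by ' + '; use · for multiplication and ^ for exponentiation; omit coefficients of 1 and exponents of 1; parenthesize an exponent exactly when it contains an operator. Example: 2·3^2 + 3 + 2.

3^(3 + 1) + 3^3 + 3

base 2: 15 = 2^(2 + 1) + 2^2 + 2 + 1; at 3: 3^(3 + 1) + 3^3 + 3 + 1 = 112; next = 111
base 3: 111 = 3^(3 + 1) + 3^3 + 3; at 4: 4^(4 + 1) + 4^4 + 4 = 1284; next = 1283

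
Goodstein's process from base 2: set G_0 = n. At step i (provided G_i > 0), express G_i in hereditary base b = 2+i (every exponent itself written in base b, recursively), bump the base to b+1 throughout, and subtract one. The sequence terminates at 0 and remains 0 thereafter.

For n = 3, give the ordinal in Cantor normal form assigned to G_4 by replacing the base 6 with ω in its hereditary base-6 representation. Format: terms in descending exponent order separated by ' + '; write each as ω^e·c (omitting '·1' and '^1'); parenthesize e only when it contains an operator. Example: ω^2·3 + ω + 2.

1

3 —HB2→ 2 + 1 —bump→ 3 + 1 = 4 —(−1)→ 3
3 —HB3→ 3 —bump→ 4 = 4 —(−1)→ 3
3 —HB4→ 3 —bump→ 3 = 3 —(−1)→ 2
2 —HB5→ 2 —bump→ 2 = 2 —(−1)→ 1
1 —HB6→ 1 —bump→ 1 = 1 —(−1)→ 0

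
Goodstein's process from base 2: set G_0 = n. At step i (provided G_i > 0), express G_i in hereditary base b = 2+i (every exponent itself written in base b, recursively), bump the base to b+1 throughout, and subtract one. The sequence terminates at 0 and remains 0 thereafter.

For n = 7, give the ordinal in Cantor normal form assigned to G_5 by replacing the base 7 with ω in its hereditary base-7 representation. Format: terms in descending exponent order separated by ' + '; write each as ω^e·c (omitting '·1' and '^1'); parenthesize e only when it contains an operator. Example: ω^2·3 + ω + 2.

ω^ω

G_0 = 7. HB_2(7) = 2^2 + 2 + 1. Bump = 31. G_1 = 30.
G_1 = 30. HB_3(30) = 3^3 + 3. Bump = 260. G_2 = 259.
G_2 = 259. HB_4(259) = 4^4 + 3. Bump = 3128. G_3 = 3127.
G_3 = 3127. HB_5(3127) = 5^5 + 2. Bump = 46658. G_4 = 46657.
G_4 = 46657. HB_6(46657) = 6^6 + 1. Bump = 823544. G_5 = 823543.
G_5 = 823543. HB_7(823543) = 7^7. Bump = 16777216. G_6 = 16777215.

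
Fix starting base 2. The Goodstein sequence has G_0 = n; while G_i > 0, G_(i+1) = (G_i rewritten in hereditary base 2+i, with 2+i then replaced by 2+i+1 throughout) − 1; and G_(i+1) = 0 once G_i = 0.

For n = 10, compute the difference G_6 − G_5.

79857569

(0) 10|_2 = 2^(2 + 1) + 2 ↦ 3^(3 + 1) + 3|_3 = 84 ⇒ 83
(1) 83|_3 = 3^(3 + 1) + 2 ↦ 4^(4 + 1) + 2|_4 = 1026 ⇒ 1025
(2) 1025|_4 = 4^(4 + 1) + 1 ↦ 5^(5 + 1) + 1|_5 = 15626 ⇒ 15625
(3) 15625|_5 = 5^(5 + 1) ↦ 6^(6 + 1)|_6 = 279936 ⇒ 279935
(4) 279935|_6 = 5·6^6 + 5·6^5 + 5·6^4 + 5·6^3 + 5·6^2 + 5·6 + 5 ↦ 5·7^7 + 5·7^5 + 5·7^4 + 5·7^3 + 5·7^2 + 5·7 + 5|_7 = 4215755 ⇒ 4215754
(5) 4215754|_7 = 5·7^7 + 5·7^5 + 5·7^4 + 5·7^3 + 5·7^2 + 5·7 + 4 ↦ 5·8^8 + 5·8^5 + 5·8^4 + 5·8^3 + 5·8^2 + 5·8 + 4|_8 = 84073324 ⇒ 84073323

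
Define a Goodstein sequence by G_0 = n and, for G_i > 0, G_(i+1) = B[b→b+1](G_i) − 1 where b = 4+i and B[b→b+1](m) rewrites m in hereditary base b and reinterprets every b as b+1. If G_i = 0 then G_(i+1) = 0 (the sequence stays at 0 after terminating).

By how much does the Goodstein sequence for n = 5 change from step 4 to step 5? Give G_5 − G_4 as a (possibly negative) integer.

5 —HB4→ 4 + 1 —bump→ 5 + 1 = 6 —(−1)→ 5
5 —HB5→ 5 —bump→ 6 = 6 —(−1)→ 5
5 —HB6→ 5 —bump→ 5 = 5 —(−1)→ 4
4 —HB7→ 4 —bump→ 4 = 4 —(−1)→ 3
3 —HB8→ 3 —bump→ 3 = 3 —(−1)→ 2

-1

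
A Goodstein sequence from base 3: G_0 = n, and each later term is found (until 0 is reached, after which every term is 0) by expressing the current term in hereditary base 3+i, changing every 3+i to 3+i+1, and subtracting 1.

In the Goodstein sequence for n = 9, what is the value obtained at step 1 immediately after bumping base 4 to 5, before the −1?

[0] 9 ≡ 3^2 (base 3). Lift 4: 16. −1: 15.
[1] 15 ≡ 3·4 + 3 (base 4). Lift 5: 18. −1: 17.

18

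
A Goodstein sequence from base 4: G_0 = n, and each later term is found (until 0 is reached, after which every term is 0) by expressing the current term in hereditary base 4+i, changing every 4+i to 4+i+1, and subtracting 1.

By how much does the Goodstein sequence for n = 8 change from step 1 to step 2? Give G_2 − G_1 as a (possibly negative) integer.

0

G_0=8  [base 4] 2·4  →[4↦5]→  2·5 = 10  −1 ⇒ G_1=9
G_1=9  [base 5] 5 + 4  →[5↦6]→  6 + 4 = 10  −1 ⇒ G_2=9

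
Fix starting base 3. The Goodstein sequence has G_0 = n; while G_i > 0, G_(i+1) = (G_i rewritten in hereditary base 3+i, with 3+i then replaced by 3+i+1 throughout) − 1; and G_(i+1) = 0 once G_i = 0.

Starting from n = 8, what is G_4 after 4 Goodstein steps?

11

(0) 8|_3 = 2·3 + 2 ↦ 2·4 + 2|_4 = 10 ⇒ 9
(1) 9|_4 = 2·4 + 1 ↦ 2·5 + 1|_5 = 11 ⇒ 10
(2) 10|_5 = 2·5 ↦ 2·6|_6 = 12 ⇒ 11
(3) 11|_6 = 6 + 5 ↦ 7 + 5|_7 = 12 ⇒ 11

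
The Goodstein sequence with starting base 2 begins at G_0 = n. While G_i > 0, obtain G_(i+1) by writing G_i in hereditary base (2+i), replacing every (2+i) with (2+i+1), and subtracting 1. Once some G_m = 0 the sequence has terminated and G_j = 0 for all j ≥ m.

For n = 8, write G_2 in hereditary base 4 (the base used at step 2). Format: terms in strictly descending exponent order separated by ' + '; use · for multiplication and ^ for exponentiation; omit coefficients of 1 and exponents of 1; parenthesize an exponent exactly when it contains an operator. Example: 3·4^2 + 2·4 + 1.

8 —HB2→ 2^(2 + 1) —bump→ 3^(3 + 1) = 81 —(−1)→ 80
80 —HB3→ 2·3^3 + 2·3^2 + 2·3 + 2 —bump→ 2·4^4 + 2·4^2 + 2·4 + 2 = 554 —(−1)→ 553
553 —HB4→ 2·4^4 + 2·4^2 + 2·4 + 1 —bump→ 2·5^5 + 2·5^2 + 2·5 + 1 = 6311 —(−1)→ 6310

2·4^4 + 2·4^2 + 2·4 + 1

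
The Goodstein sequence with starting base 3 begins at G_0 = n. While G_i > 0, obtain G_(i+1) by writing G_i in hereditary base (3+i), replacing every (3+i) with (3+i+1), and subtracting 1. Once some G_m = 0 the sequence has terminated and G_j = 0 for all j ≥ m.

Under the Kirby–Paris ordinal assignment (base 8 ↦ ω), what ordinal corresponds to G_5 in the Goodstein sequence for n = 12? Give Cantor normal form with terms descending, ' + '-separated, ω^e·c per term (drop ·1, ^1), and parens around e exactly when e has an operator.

(0) 12|_3 = 3^2 + 3 ↦ 4^2 + 4|_4 = 20 ⇒ 19
(1) 19|_4 = 4^2 + 3 ↦ 5^2 + 3|_5 = 28 ⇒ 27
(2) 27|_5 = 5^2 + 2 ↦ 6^2 + 2|_6 = 38 ⇒ 37
(3) 37|_6 = 6^2 + 1 ↦ 7^2 + 1|_7 = 50 ⇒ 49
(4) 49|_7 = 7^2 ↦ 8^2|_8 = 64 ⇒ 63
(5) 63|_8 = 7·8 + 7 ↦ 7·9 + 7|_9 = 70 ⇒ 69

ω·7 + 7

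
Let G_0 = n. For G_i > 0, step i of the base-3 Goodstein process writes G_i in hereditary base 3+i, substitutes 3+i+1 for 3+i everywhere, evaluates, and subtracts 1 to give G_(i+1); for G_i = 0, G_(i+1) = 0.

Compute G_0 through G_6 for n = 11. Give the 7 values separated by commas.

i=0: 11 = 3^2 + 2 (b=3); 3→4: 4^2 + 2 = 18; 18−1 = 17
i=1: 17 = 4^2 + 1 (b=4); 4→5: 5^2 + 1 = 26; 26−1 = 25
i=2: 25 = 5^2 (b=5); 5→6: 6^2 = 36; 36−1 = 35
i=3: 35 = 5·6 + 5 (b=6); 6→7: 5·7 + 5 = 40; 40−1 = 39
i=4: 39 = 5·7 + 4 (b=7); 7→8: 5·8 + 4 = 44; 44−1 = 43
i=5: 43 = 5·8 + 3 (b=8); 8→9: 5·9 + 3 = 48; 48−1 = 47

11, 17, 25, 35, 39, 43, 47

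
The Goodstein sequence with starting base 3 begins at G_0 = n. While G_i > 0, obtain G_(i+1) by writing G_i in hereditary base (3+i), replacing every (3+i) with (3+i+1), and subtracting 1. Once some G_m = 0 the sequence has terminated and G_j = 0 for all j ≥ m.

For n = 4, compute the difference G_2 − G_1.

0

4 —HB3→ 3 + 1 —bump→ 4 + 1 = 5 —(−1)→ 4
4 —HB4→ 4 —bump→ 5 = 5 —(−1)→ 4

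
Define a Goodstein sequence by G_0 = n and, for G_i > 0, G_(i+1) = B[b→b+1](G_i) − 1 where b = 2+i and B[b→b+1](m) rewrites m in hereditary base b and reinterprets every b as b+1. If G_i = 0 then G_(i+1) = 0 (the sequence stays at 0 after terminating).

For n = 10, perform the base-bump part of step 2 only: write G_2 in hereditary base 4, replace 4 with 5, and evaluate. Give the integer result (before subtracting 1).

i=0: 10 = 2^(2 + 1) + 2 (b=2); 2→3: 3^(3 + 1) + 3 = 84; 84−1 = 83
i=1: 83 = 3^(3 + 1) + 2 (b=3); 3→4: 4^(4 + 1) + 2 = 1026; 1026−1 = 1025
i=2: 1025 = 4^(4 + 1) + 1 (b=4); 4→5: 5^(5 + 1) + 1 = 15626; 15626−1 = 15625

15626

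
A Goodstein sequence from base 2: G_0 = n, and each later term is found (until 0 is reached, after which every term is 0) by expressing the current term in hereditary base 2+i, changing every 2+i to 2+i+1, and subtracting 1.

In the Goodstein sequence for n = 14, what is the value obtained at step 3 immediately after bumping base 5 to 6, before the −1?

i=0: 14 = 2^(2 + 1) + 2^2 + 2 (b=2); 2→3: 3^(3 + 1) + 3^3 + 3 = 111; 111−1 = 110
i=1: 110 = 3^(3 + 1) + 3^3 + 2 (b=3); 3→4: 4^(4 + 1) + 4^4 + 2 = 1282; 1282−1 = 1281
i=2: 1281 = 4^(4 + 1) + 4^4 + 1 (b=4); 4→5: 5^(5 + 1) + 5^5 + 1 = 18751; 18751−1 = 18750
i=3: 18750 = 5^(5 + 1) + 5^5 (b=5); 5→6: 6^(6 + 1) + 6^6 = 326592; 326592−1 = 326591

326592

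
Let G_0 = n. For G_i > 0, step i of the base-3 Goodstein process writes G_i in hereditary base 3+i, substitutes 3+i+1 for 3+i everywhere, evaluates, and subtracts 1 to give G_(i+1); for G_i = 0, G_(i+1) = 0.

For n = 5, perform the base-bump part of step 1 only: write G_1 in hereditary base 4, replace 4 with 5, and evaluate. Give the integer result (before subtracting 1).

6

base 3: 5 = 3 + 2; at 4: 4 + 2 = 6; next = 5
base 4: 5 = 4 + 1; at 5: 5 + 1 = 6; next = 5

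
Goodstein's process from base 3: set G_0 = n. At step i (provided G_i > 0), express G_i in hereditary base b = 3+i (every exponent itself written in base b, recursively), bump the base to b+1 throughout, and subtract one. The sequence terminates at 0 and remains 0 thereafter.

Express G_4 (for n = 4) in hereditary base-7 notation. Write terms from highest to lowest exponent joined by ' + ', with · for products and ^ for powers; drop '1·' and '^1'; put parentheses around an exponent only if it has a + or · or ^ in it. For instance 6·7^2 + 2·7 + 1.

[0] 4 ≡ 3 + 1 (base 3). Lift 4: 5. −1: 4.
[1] 4 ≡ 4 (base 4). Lift 5: 5. −1: 4.
[2] 4 ≡ 4 (base 5). Lift 6: 4. −1: 3.
[3] 3 ≡ 3 (base 6). Lift 7: 3. −1: 2.
[4] 2 ≡ 2 (base 7). Lift 8: 2. −1: 1.

2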